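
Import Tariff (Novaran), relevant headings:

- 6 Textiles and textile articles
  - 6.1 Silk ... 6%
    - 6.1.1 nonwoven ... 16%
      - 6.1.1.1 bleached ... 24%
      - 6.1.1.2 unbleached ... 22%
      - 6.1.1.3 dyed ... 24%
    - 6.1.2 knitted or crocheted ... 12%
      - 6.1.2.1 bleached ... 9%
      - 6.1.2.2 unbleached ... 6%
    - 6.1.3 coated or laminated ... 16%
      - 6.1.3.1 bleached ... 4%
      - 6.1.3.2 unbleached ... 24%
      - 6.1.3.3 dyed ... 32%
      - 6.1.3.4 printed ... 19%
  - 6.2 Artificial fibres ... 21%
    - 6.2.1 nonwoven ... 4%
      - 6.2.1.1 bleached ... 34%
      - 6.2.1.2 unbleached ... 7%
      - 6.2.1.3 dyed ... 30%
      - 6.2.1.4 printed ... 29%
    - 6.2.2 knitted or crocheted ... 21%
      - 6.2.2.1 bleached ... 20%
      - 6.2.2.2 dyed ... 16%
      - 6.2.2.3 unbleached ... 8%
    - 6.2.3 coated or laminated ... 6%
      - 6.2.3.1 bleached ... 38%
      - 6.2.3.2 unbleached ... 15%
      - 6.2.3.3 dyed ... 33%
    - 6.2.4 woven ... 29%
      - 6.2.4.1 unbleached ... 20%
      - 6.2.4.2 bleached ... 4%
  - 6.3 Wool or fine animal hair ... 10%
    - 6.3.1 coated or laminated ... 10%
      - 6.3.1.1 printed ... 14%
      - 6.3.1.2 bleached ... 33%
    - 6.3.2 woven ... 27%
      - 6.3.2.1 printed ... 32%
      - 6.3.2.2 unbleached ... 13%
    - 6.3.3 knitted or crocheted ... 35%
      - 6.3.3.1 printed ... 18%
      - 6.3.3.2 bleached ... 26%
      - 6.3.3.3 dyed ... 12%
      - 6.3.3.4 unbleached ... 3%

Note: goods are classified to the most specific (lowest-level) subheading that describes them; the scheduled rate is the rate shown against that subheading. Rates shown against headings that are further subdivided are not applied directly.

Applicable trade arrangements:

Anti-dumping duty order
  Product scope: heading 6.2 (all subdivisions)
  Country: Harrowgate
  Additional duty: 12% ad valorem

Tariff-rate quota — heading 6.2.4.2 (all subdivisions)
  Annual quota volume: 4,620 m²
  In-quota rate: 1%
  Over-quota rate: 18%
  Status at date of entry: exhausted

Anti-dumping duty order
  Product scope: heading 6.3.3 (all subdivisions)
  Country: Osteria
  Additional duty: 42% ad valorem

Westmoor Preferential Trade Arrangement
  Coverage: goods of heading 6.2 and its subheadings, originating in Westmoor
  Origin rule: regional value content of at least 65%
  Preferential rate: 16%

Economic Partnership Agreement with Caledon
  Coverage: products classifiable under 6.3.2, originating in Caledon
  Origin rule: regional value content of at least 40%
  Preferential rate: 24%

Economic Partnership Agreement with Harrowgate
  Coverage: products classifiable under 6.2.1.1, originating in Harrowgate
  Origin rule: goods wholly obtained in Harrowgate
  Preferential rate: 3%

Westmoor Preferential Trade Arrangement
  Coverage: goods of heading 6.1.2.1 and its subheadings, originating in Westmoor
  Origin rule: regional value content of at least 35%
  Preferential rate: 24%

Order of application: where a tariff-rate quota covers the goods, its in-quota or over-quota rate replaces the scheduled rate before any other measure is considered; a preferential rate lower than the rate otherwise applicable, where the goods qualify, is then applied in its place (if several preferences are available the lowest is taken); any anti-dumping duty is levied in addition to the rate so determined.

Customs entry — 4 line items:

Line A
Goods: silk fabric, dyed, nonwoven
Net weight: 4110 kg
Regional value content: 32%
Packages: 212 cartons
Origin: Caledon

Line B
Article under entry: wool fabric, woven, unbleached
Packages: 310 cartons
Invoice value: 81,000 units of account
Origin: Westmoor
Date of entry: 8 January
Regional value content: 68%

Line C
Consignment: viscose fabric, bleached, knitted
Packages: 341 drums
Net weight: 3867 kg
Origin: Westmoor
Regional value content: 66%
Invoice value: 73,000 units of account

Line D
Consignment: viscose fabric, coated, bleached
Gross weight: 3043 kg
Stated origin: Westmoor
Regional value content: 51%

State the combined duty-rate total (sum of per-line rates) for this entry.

Line A: silk → 6.1; nonwoven → 6.1.1; dyed → 6.1.1.3. Scheduled 24%. Caledon agreement on 6.3.2: 6.1.1.3 not covered. → 24%.
Line B: wool → 6.3; woven → 6.3.2; unbleached → 6.3.2.2. Scheduled 13%. Westmoor agreement on 6.2: 6.3.2.2 not covered; Westmoor agreement on 6.1.2.1: 6.3.2.2 not covered. → 13%.
Line C: viscose → 6.2; knitted → 6.2.2; bleached → 6.2.2.1. Scheduled 20%. Westmoor agreement on 6.2: RVC ≥ 65% → 16% available; Westmoor agreement on 6.1.2.1: 6.2.2.1 not covered; preferential 16%. → 16%.
Line D: viscose → 6.2; coated → 6.2.3; bleached → 6.2.3.1. Scheduled 38%. Westmoor agreement on 6.2: RVC < 65%; Westmoor agreement on 6.1.2.1: 6.2.3.1 not covered. → 38%.
Sum: 24% + 13% + 16% + 38% = 91%.

91%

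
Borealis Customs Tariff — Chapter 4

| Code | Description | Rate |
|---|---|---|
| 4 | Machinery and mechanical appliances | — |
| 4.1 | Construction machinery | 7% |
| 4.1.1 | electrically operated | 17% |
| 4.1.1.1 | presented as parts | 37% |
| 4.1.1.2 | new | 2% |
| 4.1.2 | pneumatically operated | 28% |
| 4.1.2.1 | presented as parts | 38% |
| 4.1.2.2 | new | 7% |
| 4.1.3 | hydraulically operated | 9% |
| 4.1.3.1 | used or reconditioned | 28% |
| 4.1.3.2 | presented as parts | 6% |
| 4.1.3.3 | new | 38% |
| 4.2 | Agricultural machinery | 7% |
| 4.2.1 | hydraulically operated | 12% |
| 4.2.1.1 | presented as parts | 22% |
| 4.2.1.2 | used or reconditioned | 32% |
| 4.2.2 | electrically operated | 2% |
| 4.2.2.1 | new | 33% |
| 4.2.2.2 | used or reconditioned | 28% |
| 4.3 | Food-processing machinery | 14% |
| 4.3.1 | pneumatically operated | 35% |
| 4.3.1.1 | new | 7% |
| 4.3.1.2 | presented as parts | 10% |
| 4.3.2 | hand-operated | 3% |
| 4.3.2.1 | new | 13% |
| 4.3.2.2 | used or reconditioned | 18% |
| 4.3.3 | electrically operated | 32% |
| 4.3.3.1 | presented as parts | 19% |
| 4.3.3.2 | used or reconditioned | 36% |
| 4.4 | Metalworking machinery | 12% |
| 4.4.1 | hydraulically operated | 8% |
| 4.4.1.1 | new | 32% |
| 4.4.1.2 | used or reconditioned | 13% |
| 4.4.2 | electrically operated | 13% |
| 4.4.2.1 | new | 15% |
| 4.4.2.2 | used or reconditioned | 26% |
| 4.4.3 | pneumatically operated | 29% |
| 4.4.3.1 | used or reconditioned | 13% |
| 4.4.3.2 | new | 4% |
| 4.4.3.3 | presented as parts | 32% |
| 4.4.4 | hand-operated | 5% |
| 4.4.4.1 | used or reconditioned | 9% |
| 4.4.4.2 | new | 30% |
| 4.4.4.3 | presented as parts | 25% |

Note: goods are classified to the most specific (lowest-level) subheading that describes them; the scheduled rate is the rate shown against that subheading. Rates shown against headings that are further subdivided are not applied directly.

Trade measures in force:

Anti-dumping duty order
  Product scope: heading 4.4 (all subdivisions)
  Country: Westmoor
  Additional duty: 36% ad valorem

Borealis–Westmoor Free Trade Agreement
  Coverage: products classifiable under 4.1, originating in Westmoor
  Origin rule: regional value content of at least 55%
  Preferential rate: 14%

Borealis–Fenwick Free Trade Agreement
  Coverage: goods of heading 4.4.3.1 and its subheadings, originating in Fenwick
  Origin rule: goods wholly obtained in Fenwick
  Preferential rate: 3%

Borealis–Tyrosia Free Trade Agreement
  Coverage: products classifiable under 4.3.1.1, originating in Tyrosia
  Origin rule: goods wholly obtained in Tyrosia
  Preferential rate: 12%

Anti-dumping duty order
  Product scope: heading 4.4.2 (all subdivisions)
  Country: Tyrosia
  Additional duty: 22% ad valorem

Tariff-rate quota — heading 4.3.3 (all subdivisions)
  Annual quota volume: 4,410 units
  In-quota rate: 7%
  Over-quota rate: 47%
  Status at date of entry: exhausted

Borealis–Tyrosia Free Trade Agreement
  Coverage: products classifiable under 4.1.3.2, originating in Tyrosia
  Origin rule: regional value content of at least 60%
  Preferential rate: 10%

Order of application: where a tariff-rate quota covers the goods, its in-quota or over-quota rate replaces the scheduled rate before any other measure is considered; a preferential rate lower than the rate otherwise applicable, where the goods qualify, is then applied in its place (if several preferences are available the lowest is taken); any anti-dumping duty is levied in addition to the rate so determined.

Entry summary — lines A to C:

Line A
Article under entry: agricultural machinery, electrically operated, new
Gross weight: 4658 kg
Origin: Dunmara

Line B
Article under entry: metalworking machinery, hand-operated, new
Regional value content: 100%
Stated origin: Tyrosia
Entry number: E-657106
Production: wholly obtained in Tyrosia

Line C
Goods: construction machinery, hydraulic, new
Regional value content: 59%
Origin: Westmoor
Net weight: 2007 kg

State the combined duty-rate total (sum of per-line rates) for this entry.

77%

Line A: agricultural → 4.2; electrically operated → 4.2.2; new → 4.2.2.1. Scheduled 33%. No special measure applies. → 33%.
Line B: metalworking → 4.4; hand-operated → 4.4.4; new → 4.4.4.2. Scheduled 30%. Tyrosia agreement on 4.3.1.1: 4.4.4.2 not covered; Tyrosia agreement on 4.1.3.2: 4.4.4.2 not covered. → 30%.
Line C: construction → 4.1; hydraulic → 4.1.3; new → 4.1.3.3. Scheduled 38%. Westmoor agreement on 4.1: RVC ≥ 55% → 14% available; preferential 14%. → 14%.
Sum: 33% + 30% + 14% = 77%.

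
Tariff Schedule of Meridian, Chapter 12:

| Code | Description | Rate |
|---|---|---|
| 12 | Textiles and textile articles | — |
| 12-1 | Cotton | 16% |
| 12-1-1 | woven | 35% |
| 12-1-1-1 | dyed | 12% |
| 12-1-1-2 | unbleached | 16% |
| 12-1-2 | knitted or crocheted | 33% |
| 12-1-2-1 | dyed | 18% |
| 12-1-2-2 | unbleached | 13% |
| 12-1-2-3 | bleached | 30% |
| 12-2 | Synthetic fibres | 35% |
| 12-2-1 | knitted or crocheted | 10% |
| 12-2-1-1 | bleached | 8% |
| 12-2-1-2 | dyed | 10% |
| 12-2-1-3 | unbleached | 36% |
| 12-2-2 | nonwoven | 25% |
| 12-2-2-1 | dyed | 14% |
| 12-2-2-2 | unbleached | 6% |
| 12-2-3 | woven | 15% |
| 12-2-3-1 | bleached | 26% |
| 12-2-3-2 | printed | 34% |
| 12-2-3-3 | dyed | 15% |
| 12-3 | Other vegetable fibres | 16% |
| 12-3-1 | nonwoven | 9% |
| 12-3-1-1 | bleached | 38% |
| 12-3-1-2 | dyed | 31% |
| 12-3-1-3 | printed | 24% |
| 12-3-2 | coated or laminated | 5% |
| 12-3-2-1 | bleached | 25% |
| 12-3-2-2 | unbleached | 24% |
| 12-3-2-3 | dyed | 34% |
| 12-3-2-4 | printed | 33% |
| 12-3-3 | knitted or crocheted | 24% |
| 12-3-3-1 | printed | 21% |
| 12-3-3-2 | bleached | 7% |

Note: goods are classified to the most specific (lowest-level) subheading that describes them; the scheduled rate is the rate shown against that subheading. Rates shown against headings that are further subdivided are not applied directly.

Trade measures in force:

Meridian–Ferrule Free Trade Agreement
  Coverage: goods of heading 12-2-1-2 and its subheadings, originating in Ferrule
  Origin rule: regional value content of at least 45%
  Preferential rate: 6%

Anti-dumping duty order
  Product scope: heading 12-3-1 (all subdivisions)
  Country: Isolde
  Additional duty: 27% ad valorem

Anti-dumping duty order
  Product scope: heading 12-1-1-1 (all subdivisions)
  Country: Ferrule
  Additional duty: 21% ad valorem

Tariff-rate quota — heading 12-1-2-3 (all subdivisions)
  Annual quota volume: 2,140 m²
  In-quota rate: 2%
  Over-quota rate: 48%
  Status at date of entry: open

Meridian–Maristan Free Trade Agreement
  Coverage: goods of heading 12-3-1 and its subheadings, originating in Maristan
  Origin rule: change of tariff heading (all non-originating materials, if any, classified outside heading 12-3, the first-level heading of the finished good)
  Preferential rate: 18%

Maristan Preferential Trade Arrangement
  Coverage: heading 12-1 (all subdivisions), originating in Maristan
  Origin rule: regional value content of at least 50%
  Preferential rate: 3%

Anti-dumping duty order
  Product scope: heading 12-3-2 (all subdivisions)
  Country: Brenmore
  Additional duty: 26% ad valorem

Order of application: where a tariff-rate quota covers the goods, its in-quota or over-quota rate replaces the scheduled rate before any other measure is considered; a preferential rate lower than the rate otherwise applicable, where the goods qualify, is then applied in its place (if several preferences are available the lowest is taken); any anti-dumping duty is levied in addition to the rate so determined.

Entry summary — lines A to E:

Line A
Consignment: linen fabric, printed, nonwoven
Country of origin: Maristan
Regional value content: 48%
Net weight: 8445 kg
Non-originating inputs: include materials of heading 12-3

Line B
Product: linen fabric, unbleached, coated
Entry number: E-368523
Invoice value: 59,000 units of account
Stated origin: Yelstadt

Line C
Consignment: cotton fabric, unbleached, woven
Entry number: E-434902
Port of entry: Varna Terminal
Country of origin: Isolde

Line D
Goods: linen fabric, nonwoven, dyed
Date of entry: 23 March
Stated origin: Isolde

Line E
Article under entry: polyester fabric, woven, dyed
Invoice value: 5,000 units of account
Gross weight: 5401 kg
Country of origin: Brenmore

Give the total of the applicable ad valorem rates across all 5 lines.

Line A: linen → 12-3; nonwoven → 12-3-1; printed → 12-3-1-3. Scheduled 24%. Maristan agreement on 12-3-1: CTH not met; Maristan agreement on 12-1: 12-3-1-3 not covered. → 24%.
Line B: linen → 12-3; coated → 12-3-2; unbleached → 12-3-2-2. Scheduled 24%. No special measure applies. → 24%.
Line C: cotton → 12-1; woven → 12-1-1; unbleached → 12-1-1-2. Scheduled 16%. No special measure applies. → 16%.
Line D: linen → 12-3; nonwoven → 12-3-1; dyed → 12-3-1-2. Scheduled 31%. anti-dumping (Isolde, 12-3-1): +27%; total 31% + 27% = 58%. → 58%.
Line E: polyester → 12-2; woven → 12-2-3; dyed → 12-2-3-3. Scheduled 15%. No special measure applies. → 15%.
Sum: 24% + 24% + 16% + 58% + 15% = 137%.

137%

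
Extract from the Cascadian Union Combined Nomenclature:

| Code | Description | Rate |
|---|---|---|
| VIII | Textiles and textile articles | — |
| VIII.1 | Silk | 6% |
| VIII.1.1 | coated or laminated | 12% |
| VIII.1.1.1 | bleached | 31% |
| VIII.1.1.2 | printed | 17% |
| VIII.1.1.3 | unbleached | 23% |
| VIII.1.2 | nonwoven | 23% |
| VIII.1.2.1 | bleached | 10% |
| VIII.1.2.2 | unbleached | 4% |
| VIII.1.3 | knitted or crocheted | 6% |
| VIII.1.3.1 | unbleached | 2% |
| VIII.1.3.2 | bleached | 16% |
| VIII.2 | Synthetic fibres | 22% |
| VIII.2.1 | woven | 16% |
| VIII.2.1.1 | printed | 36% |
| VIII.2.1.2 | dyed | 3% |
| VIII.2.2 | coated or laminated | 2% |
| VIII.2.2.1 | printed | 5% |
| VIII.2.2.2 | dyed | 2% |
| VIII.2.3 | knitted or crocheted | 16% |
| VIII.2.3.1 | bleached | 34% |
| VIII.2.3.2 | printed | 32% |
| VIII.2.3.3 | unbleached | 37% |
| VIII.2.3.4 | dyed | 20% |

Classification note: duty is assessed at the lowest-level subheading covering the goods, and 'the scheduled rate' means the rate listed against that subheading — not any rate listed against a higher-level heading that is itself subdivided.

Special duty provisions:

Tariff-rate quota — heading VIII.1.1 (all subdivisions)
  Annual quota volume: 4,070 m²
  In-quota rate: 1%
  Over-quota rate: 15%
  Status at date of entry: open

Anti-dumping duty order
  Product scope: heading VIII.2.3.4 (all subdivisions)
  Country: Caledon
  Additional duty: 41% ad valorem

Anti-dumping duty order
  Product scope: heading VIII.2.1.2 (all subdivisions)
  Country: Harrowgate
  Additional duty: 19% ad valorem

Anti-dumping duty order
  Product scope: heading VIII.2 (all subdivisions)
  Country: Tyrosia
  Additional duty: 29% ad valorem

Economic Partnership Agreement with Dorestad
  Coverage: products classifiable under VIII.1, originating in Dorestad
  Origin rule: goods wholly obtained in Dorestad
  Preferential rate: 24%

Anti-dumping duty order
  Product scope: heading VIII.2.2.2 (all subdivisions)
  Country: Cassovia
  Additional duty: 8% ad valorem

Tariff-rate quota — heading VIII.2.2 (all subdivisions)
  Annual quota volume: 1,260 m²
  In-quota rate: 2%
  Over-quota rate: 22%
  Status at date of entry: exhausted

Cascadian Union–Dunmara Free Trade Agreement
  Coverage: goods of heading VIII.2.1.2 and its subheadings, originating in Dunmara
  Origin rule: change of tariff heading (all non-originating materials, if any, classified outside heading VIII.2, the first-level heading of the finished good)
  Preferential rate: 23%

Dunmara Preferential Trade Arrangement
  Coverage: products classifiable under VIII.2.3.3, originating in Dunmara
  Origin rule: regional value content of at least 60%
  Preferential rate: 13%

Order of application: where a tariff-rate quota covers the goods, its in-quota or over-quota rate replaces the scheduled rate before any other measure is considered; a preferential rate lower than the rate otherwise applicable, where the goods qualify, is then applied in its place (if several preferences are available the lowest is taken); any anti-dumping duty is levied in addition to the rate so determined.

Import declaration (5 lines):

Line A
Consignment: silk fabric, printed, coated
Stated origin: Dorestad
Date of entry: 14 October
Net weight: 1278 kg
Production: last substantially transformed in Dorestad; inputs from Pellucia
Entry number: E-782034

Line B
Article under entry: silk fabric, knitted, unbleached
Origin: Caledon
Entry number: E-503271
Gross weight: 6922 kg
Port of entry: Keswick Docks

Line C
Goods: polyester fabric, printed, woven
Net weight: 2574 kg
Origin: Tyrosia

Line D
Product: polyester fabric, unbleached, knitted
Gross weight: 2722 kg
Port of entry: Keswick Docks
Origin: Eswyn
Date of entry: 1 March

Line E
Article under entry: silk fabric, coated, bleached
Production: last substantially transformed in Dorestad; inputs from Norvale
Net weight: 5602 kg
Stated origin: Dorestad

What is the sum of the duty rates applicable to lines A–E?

Line A: silk → VIII.1; coated → VIII.1.1; printed → VIII.1.1.2. Scheduled 17%. quota on VIII.1.1 open → in-quota 1%; Dorestad agreement on VIII.1: not wholly obtained. → 1%.
Line B: silk → VIII.1; knitted → VIII.1.3; unbleached → VIII.1.3.1. Scheduled 2%. No special measure applies. → 2%.
Line C: polyester → VIII.2; woven → VIII.2.1; printed → VIII.2.1.1. Scheduled 36%. anti-dumping (Tyrosia, VIII.2): +29%; total 36% + 29% = 65%. → 65%.
Line D: polyester → VIII.2; knitted → VIII.2.3; unbleached → VIII.2.3.3. Scheduled 37%. No special measure applies. → 37%.
Line E: silk → VIII.1; coated → VIII.1.1; bleached → VIII.1.1.1. Scheduled 31%. quota on VIII.1.1 open → in-quota 1%; Dorestad agreement on VIII.1: not wholly obtained. → 1%.
Sum: 1% + 2% + 65% + 37% + 1% = 106%.

106%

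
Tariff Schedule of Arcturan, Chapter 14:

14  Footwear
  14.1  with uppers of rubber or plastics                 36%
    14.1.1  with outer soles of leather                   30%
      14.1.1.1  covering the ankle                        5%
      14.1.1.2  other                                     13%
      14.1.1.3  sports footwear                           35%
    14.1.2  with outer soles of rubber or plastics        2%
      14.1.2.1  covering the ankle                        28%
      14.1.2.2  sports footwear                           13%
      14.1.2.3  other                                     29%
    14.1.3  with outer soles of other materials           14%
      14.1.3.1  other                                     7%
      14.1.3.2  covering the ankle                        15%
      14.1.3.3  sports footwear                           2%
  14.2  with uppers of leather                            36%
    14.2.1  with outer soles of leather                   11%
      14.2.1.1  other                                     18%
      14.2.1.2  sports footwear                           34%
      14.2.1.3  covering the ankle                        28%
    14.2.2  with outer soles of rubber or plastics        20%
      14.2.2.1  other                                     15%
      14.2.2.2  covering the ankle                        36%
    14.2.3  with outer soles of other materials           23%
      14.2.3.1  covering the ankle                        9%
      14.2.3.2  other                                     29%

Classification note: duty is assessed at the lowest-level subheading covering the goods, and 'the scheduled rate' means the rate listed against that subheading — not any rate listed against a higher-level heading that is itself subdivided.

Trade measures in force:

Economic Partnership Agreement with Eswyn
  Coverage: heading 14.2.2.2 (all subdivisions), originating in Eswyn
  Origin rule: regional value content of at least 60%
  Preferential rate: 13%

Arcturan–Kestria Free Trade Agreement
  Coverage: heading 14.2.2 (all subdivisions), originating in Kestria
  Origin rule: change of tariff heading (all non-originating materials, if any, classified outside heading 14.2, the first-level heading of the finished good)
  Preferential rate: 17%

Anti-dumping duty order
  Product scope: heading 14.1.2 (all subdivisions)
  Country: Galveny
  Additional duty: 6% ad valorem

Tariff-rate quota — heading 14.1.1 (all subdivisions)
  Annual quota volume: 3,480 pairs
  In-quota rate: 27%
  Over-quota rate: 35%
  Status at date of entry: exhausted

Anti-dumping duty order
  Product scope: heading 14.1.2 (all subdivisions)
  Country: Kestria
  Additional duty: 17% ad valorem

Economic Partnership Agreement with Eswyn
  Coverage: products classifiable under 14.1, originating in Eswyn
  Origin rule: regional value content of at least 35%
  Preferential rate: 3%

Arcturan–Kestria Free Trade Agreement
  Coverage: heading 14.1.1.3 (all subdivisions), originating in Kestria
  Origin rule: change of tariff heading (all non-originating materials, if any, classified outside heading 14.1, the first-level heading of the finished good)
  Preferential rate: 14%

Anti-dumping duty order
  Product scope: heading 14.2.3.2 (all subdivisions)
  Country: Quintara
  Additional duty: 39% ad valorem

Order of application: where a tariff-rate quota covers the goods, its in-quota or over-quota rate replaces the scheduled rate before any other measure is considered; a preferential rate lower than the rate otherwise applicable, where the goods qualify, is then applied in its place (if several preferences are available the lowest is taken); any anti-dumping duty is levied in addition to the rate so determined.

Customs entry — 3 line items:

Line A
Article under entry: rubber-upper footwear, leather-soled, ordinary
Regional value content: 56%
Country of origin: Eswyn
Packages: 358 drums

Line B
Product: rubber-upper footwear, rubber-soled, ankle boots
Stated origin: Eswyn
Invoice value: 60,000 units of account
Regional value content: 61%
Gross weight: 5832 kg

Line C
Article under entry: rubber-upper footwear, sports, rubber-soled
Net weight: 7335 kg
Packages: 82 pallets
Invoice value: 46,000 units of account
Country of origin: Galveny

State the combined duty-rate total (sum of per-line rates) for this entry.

Line A: rubber-upper → 14.1; leather-soled → 14.1.1; ordinary → 14.1.1.2. Scheduled 13%. quota on 14.1.1 exhausted → over-quota 35%; Eswyn agreement on 14.2.2.2: 14.1.1.2 not covered; Eswyn agreement on 14.1: RVC ≥ 35% → 3% available; preferential 3%. → 3%.
Line B: rubber-upper → 14.1; rubber-soled → 14.1.2; ankle boots → 14.1.2.1. Scheduled 28%. Eswyn agreement on 14.2.2.2: 14.1.2.1 not covered; Eswyn agreement on 14.1: RVC ≥ 35% → 3% available; preferential 3%. → 3%.
Line C: rubber-upper → 14.1; rubber-soled → 14.1.2; sports → 14.1.2.2. Scheduled 13%. anti-dumping (Galveny, 14.1.2): +6%; total 13% + 6% = 19%. → 19%.
Sum: 3% + 3% + 19% = 25%.

25%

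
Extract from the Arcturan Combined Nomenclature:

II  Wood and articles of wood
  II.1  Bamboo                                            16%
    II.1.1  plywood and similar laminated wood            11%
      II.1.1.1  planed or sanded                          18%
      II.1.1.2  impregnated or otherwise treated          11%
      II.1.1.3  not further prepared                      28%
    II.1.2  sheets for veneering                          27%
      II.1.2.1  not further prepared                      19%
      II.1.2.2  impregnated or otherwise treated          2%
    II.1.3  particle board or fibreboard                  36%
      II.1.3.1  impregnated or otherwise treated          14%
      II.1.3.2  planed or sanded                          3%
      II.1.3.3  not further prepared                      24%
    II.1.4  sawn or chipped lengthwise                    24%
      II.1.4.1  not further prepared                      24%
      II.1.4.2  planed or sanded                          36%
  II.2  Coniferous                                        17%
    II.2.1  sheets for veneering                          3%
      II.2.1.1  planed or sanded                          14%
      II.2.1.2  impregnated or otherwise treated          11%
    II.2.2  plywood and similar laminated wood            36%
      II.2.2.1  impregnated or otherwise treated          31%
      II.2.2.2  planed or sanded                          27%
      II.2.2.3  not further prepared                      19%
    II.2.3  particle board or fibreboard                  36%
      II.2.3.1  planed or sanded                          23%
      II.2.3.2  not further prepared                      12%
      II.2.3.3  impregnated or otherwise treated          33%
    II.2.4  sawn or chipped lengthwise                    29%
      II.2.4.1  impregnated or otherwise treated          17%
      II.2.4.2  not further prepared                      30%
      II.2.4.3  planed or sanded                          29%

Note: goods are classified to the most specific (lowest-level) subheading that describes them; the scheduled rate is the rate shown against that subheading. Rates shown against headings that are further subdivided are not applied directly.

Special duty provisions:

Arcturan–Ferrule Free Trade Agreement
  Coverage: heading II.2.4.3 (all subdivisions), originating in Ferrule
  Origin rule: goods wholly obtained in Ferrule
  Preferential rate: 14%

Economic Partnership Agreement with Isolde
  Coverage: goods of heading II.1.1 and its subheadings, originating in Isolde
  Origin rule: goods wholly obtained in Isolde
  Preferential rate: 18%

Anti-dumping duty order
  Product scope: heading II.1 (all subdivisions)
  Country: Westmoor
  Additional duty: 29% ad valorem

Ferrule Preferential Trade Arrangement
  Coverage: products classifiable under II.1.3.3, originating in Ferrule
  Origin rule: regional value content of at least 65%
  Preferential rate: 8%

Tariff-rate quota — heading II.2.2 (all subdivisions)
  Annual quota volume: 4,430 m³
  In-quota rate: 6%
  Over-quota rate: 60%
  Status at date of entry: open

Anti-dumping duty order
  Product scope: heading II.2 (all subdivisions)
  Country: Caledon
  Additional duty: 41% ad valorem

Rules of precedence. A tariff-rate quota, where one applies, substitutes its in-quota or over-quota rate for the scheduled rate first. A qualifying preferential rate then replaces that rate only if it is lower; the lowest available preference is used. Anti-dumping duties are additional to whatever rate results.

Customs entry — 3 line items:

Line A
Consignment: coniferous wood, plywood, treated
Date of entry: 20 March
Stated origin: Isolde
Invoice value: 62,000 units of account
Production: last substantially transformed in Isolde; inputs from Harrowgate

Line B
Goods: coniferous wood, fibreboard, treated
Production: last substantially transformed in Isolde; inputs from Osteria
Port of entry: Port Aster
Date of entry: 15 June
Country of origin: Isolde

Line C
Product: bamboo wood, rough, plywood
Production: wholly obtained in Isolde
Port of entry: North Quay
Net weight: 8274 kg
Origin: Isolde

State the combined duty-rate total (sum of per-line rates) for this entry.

Line A: coniferous → II.2; plywood → II.2.2; treated → II.2.2.1. Scheduled 31%. quota on II.2.2 open → in-quota 6%; Isolde agreement on II.1.1: II.2.2.1 not covered. → 6%.
Line B: coniferous → II.2; fibreboard → II.2.3; treated → II.2.3.3. Scheduled 33%. Isolde agreement on II.1.1: II.2.3.3 not covered. → 33%.
Line C: bamboo → II.1; plywood → II.1.1; rough → II.1.1.3. Scheduled 28%. Isolde agreement on II.1.1: wholly obtained → 18% available; preferential 18%. → 18%.
Sum: 6% + 33% + 18% = 57%.

57%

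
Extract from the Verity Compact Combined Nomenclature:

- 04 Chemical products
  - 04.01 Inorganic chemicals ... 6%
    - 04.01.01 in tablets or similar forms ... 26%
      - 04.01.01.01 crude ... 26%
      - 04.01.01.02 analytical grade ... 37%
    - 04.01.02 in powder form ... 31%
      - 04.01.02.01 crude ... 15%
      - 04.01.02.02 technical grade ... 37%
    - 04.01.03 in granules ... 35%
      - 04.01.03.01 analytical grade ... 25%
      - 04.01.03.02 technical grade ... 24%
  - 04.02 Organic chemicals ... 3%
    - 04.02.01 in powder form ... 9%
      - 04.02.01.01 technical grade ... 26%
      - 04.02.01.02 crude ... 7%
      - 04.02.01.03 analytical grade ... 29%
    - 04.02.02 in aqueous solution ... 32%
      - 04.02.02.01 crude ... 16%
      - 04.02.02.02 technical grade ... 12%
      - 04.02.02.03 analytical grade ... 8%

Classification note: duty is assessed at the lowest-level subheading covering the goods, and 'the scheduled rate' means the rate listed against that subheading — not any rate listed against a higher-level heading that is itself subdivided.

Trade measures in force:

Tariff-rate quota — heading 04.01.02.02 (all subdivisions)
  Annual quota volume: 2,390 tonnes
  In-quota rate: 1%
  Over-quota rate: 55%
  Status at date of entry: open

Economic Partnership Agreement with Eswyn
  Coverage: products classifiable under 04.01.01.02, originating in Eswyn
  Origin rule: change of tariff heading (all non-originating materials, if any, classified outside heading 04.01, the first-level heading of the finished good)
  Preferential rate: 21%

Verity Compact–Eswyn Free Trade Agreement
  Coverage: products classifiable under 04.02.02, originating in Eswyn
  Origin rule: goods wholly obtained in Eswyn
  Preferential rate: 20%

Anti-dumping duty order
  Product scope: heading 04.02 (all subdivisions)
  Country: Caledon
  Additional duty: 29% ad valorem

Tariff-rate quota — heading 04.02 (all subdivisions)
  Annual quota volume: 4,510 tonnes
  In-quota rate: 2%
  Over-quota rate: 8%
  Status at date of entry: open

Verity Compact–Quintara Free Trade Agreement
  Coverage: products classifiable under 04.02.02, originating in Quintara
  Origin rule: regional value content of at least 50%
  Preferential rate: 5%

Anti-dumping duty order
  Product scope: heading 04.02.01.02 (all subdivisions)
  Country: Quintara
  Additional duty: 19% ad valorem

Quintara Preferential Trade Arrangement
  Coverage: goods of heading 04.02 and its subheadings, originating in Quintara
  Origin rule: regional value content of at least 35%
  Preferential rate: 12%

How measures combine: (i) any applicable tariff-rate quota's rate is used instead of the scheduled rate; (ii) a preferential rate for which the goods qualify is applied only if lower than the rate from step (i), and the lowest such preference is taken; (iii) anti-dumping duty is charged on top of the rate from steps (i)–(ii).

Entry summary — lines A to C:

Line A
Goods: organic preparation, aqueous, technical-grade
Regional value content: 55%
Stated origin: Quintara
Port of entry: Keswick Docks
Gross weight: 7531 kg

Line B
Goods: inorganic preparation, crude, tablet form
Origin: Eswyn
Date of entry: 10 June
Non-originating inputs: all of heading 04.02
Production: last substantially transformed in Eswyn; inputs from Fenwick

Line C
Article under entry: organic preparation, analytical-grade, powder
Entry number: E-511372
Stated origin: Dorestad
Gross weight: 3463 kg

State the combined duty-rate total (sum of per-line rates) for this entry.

Line A: organic → 04.02; aqueous → 04.02.02; technical-grade → 04.02.02.02. Scheduled 12%. quota on 04.02 open → in-quota 2%; Quintara agreement on 04.02.02: RVC ≥ 50% → 5% available; Quintara agreement on 04.02: RVC ≥ 35% → 12% available; preference 5% not lower than 2% → no reduction. → 2%.
Line B: inorganic → 04.01; tablet form → 04.01.01; crude → 04.01.01.01. Scheduled 26%. Eswyn agreement on 04.01.01.02: 04.01.01.01 not covered; Eswyn agreement on 04.02.02: 04.01.01.01 not covered. → 26%.
Line C: organic → 04.02; powder → 04.02.01; analytical-grade → 04.02.01.03. Scheduled 29%. quota on 04.02 open → in-quota 2%. → 2%.
Sum: 2% + 26% + 2% = 30%.

30%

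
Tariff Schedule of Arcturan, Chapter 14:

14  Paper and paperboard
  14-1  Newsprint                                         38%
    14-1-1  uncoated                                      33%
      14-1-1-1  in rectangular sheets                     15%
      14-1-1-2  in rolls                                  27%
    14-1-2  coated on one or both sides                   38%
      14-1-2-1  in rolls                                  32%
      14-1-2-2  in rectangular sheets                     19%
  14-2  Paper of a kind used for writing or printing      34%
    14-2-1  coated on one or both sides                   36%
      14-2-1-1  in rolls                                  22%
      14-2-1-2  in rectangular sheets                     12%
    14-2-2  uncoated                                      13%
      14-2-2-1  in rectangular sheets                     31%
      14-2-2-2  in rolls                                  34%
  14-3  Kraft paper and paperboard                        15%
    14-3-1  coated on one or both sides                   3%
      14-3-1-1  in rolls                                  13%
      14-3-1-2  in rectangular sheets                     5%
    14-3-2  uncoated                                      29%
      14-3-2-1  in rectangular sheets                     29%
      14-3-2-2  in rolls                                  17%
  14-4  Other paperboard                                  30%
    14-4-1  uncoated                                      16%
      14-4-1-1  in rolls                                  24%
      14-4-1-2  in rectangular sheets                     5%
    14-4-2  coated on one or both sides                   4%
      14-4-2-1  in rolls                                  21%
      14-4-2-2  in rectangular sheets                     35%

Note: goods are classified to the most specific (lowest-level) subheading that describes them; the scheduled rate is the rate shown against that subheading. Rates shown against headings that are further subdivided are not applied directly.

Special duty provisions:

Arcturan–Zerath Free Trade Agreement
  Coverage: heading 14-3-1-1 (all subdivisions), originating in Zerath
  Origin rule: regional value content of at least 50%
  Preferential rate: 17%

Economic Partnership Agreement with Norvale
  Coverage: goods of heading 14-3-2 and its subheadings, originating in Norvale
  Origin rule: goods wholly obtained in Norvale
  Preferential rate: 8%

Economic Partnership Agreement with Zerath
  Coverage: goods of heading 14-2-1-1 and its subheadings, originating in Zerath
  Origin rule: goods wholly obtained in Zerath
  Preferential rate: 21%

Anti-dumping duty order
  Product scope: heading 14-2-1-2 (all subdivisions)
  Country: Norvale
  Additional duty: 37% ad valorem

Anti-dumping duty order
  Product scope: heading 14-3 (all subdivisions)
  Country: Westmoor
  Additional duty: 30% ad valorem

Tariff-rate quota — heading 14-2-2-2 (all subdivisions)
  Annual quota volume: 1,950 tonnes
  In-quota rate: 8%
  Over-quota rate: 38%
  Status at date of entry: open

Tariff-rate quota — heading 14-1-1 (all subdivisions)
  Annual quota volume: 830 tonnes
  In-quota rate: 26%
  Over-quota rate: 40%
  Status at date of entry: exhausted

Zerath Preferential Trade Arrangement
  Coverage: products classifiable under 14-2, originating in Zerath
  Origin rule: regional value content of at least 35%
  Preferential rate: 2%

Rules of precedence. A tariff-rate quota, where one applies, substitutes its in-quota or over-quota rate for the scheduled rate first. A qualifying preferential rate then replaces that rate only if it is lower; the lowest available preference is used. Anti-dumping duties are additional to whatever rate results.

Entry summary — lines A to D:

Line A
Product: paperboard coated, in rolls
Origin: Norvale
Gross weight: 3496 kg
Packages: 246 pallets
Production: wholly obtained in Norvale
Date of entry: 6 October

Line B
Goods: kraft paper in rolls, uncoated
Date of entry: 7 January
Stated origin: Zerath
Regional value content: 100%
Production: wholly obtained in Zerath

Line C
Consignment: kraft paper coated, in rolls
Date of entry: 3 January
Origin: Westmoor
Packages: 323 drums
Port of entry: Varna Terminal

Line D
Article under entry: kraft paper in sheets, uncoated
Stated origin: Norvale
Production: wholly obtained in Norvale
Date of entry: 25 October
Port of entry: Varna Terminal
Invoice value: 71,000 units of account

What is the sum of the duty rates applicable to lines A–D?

Line A: paperboard → 14-4; coated → 14-4-2; in rolls → 14-4-2-1. Scheduled 21%. Norvale agreement on 14-3-2: 14-4-2-1 not covered. → 21%.
Line B: kraft paper → 14-3; uncoated → 14-3-2; in rolls → 14-3-2-2. Scheduled 17%. Zerath agreement on 14-3-1-1: 14-3-2-2 not covered; Zerath agreement on 14-2-1-1: 14-3-2-2 not covered; Zerath agreement on 14-2: 14-3-2-2 not covered. → 17%.
Line C: kraft paper → 14-3; coated → 14-3-1; in rolls → 14-3-1-1. Scheduled 13%. anti-dumping (Westmoor, 14-3): +30%; total 13% + 30% = 43%. → 43%.
Line D: kraft paper → 14-3; uncoated → 14-3-2; in sheets → 14-3-2-1. Scheduled 29%. Norvale agreement on 14-3-2: wholly obtained → 8% available; preferential 8%. → 8%.
Sum: 21% + 17% + 43% + 8% = 89%.

89%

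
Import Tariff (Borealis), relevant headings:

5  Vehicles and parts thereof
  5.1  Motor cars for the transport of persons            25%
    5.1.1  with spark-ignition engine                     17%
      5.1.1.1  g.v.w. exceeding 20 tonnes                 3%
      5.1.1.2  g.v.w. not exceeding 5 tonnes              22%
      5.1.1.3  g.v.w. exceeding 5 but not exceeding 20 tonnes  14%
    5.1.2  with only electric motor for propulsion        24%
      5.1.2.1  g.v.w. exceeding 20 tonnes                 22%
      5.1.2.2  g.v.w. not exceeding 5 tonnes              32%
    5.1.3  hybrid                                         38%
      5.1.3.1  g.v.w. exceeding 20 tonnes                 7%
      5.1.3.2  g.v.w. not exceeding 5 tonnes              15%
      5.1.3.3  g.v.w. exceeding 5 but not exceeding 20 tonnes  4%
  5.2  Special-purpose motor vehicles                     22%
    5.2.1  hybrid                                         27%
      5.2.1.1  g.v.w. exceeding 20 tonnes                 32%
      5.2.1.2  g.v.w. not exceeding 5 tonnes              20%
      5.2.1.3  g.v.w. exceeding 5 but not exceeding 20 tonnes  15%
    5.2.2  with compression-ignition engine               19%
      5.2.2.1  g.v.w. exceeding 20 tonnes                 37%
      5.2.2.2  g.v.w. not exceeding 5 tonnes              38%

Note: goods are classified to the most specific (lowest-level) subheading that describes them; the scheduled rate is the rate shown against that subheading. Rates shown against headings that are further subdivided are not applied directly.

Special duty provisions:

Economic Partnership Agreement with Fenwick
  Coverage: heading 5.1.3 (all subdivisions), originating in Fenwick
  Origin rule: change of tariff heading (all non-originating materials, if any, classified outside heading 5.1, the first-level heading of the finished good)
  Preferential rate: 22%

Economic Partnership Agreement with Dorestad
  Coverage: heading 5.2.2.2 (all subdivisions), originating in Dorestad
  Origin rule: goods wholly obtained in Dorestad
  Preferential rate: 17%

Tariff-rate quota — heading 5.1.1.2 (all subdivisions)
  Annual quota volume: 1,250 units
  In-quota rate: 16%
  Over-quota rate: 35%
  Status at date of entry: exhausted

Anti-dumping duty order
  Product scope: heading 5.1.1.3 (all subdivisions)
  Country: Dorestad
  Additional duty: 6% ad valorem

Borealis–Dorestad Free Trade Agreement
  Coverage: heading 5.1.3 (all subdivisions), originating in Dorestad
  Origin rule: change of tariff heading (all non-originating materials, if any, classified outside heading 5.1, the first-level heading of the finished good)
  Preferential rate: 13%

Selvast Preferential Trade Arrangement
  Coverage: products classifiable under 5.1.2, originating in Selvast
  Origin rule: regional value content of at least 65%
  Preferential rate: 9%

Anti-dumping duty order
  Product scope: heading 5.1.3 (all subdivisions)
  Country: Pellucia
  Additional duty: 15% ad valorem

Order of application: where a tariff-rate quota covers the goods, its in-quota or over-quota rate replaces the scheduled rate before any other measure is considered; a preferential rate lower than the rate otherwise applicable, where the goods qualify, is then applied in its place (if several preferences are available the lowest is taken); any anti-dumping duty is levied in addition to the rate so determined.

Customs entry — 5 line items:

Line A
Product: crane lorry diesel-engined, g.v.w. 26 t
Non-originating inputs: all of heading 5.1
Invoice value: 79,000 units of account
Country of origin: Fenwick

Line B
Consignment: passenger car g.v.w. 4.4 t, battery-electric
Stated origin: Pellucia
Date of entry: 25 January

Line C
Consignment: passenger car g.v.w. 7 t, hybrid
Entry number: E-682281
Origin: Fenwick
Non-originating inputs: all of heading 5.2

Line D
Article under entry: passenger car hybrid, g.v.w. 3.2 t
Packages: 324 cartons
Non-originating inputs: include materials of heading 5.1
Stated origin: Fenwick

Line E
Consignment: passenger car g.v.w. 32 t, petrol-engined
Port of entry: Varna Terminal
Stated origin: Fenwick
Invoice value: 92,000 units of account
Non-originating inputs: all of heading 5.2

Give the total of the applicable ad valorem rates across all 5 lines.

91%

Line A: crane lorry → 5.2; diesel-engined → 5.2.2; g.v.w. 26 t → 5.2.2.1. Scheduled 37%. Fenwick agreement on 5.1.3: 5.2.2.1 not covered. → 37%.
Line B: passenger car → 5.1; battery-electric → 5.1.2; g.v.w. 4.4 t → 5.1.2.2. Scheduled 32%. No special measure applies. → 32%.
Line C: passenger car → 5.1; hybrid → 5.1.3; g.v.w. 7 t → 5.1.3.3. Scheduled 4%. Fenwick agreement on 5.1.3: CTH met → 22% available; preference 22% not lower than 4% → no reduction. → 4%.
Line D: passenger car → 5.1; hybrid → 5.1.3; g.v.w. 3.2 t → 5.1.3.2. Scheduled 15%. Fenwick agreement on 5.1.3: CTH not met. → 15%.
Line E: passenger car → 5.1; petrol-engined → 5.1.1; g.v.w. 32 t → 5.1.1.1. Scheduled 3%. Fenwick agreement on 5.1.3: 5.1.1.1 not covered. → 3%.
Sum: 37% + 32% + 4% + 15% + 3% = 91%.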